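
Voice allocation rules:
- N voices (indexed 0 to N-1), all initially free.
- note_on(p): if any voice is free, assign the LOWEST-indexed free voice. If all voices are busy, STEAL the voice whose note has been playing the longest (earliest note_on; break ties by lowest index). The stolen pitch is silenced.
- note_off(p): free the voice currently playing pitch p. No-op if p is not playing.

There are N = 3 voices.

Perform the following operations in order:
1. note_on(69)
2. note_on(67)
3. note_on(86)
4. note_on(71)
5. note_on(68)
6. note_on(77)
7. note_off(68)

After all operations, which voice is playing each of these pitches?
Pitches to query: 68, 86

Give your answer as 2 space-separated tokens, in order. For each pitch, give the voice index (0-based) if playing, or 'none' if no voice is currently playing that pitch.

Op 1: note_on(69): voice 0 is free -> assigned | voices=[69 - -]
Op 2: note_on(67): voice 1 is free -> assigned | voices=[69 67 -]
Op 3: note_on(86): voice 2 is free -> assigned | voices=[69 67 86]
Op 4: note_on(71): all voices busy, STEAL voice 0 (pitch 69, oldest) -> assign | voices=[71 67 86]
Op 5: note_on(68): all voices busy, STEAL voice 1 (pitch 67, oldest) -> assign | voices=[71 68 86]
Op 6: note_on(77): all voices busy, STEAL voice 2 (pitch 86, oldest) -> assign | voices=[71 68 77]
Op 7: note_off(68): free voice 1 | voices=[71 - 77]

Answer: none none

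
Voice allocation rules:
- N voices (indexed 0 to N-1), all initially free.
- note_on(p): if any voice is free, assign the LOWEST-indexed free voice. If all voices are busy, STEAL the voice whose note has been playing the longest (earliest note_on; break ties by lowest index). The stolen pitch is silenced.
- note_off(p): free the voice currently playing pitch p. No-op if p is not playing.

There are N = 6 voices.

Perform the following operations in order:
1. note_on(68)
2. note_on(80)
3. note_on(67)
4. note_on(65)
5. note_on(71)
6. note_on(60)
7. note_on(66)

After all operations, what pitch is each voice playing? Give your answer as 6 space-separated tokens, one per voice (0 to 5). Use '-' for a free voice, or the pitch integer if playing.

Op 1: note_on(68): voice 0 is free -> assigned | voices=[68 - - - - -]
Op 2: note_on(80): voice 1 is free -> assigned | voices=[68 80 - - - -]
Op 3: note_on(67): voice 2 is free -> assigned | voices=[68 80 67 - - -]
Op 4: note_on(65): voice 3 is free -> assigned | voices=[68 80 67 65 - -]
Op 5: note_on(71): voice 4 is free -> assigned | voices=[68 80 67 65 71 -]
Op 6: note_on(60): voice 5 is free -> assigned | voices=[68 80 67 65 71 60]
Op 7: note_on(66): all voices busy, STEAL voice 0 (pitch 68, oldest) -> assign | voices=[66 80 67 65 71 60]

Answer: 66 80 67 65 71 60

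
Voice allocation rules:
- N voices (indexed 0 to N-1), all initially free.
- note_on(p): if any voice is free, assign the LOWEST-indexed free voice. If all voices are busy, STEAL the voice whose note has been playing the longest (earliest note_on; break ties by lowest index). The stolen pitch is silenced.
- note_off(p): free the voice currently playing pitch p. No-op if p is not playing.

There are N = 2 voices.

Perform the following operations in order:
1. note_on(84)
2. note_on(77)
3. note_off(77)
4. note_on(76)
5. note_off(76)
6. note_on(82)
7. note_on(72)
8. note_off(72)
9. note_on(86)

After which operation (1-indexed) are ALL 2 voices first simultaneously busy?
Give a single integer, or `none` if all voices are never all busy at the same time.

Answer: 2

Derivation:
Op 1: note_on(84): voice 0 is free -> assigned | voices=[84 -]
Op 2: note_on(77): voice 1 is free -> assigned | voices=[84 77]
Op 3: note_off(77): free voice 1 | voices=[84 -]
Op 4: note_on(76): voice 1 is free -> assigned | voices=[84 76]
Op 5: note_off(76): free voice 1 | voices=[84 -]
Op 6: note_on(82): voice 1 is free -> assigned | voices=[84 82]
Op 7: note_on(72): all voices busy, STEAL voice 0 (pitch 84, oldest) -> assign | voices=[72 82]
Op 8: note_off(72): free voice 0 | voices=[- 82]
Op 9: note_on(86): voice 0 is free -> assigned | voices=[86 82]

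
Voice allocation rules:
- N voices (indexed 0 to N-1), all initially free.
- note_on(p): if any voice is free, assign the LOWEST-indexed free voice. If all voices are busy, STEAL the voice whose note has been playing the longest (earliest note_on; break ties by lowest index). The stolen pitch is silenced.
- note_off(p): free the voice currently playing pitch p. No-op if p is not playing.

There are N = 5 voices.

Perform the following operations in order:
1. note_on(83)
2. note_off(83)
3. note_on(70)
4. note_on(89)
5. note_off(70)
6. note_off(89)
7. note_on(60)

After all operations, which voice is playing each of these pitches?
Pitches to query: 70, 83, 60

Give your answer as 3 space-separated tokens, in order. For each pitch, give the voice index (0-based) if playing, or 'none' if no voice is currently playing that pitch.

Answer: none none 0

Derivation:
Op 1: note_on(83): voice 0 is free -> assigned | voices=[83 - - - -]
Op 2: note_off(83): free voice 0 | voices=[- - - - -]
Op 3: note_on(70): voice 0 is free -> assigned | voices=[70 - - - -]
Op 4: note_on(89): voice 1 is free -> assigned | voices=[70 89 - - -]
Op 5: note_off(70): free voice 0 | voices=[- 89 - - -]
Op 6: note_off(89): free voice 1 | voices=[- - - - -]
Op 7: note_on(60): voice 0 is free -> assigned | voices=[60 - - - -]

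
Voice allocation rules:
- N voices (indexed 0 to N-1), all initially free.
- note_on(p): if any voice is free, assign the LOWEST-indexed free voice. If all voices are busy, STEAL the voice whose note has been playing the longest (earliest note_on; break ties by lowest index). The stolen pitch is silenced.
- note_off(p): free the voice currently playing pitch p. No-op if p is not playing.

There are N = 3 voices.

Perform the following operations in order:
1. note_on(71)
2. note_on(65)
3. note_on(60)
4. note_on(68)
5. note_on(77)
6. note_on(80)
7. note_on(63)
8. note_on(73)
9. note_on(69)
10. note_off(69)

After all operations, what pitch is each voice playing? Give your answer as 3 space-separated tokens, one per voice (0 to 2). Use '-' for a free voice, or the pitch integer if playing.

Op 1: note_on(71): voice 0 is free -> assigned | voices=[71 - -]
Op 2: note_on(65): voice 1 is free -> assigned | voices=[71 65 -]
Op 3: note_on(60): voice 2 is free -> assigned | voices=[71 65 60]
Op 4: note_on(68): all voices busy, STEAL voice 0 (pitch 71, oldest) -> assign | voices=[68 65 60]
Op 5: note_on(77): all voices busy, STEAL voice 1 (pitch 65, oldest) -> assign | voices=[68 77 60]
Op 6: note_on(80): all voices busy, STEAL voice 2 (pitch 60, oldest) -> assign | voices=[68 77 80]
Op 7: note_on(63): all voices busy, STEAL voice 0 (pitch 68, oldest) -> assign | voices=[63 77 80]
Op 8: note_on(73): all voices busy, STEAL voice 1 (pitch 77, oldest) -> assign | voices=[63 73 80]
Op 9: note_on(69): all voices busy, STEAL voice 2 (pitch 80, oldest) -> assign | voices=[63 73 69]
Op 10: note_off(69): free voice 2 | voices=[63 73 -]

Answer: 63 73 -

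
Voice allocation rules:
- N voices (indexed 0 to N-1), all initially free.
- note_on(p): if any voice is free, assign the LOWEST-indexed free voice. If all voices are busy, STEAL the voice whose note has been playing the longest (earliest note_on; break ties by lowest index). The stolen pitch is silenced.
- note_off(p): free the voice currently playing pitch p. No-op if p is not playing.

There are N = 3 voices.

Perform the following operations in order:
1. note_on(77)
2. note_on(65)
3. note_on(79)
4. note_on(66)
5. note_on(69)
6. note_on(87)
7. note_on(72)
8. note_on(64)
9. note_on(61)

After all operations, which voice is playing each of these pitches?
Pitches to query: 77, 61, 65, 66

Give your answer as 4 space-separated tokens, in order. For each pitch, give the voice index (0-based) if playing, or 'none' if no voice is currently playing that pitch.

Answer: none 2 none none

Derivation:
Op 1: note_on(77): voice 0 is free -> assigned | voices=[77 - -]
Op 2: note_on(65): voice 1 is free -> assigned | voices=[77 65 -]
Op 3: note_on(79): voice 2 is free -> assigned | voices=[77 65 79]
Op 4: note_on(66): all voices busy, STEAL voice 0 (pitch 77, oldest) -> assign | voices=[66 65 79]
Op 5: note_on(69): all voices busy, STEAL voice 1 (pitch 65, oldest) -> assign | voices=[66 69 79]
Op 6: note_on(87): all voices busy, STEAL voice 2 (pitch 79, oldest) -> assign | voices=[66 69 87]
Op 7: note_on(72): all voices busy, STEAL voice 0 (pitch 66, oldest) -> assign | voices=[72 69 87]
Op 8: note_on(64): all voices busy, STEAL voice 1 (pitch 69, oldest) -> assign | voices=[72 64 87]
Op 9: note_on(61): all voices busy, STEAL voice 2 (pitch 87, oldest) -> assign | voices=[72 64 61]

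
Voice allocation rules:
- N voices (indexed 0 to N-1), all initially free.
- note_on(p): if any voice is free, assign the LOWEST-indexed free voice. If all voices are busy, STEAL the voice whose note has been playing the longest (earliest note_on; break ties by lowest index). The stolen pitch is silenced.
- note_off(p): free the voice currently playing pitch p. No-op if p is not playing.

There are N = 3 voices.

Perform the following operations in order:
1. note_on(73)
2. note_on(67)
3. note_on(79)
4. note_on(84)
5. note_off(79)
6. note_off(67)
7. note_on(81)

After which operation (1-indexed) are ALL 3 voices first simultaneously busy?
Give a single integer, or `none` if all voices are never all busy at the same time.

Answer: 3

Derivation:
Op 1: note_on(73): voice 0 is free -> assigned | voices=[73 - -]
Op 2: note_on(67): voice 1 is free -> assigned | voices=[73 67 -]
Op 3: note_on(79): voice 2 is free -> assigned | voices=[73 67 79]
Op 4: note_on(84): all voices busy, STEAL voice 0 (pitch 73, oldest) -> assign | voices=[84 67 79]
Op 5: note_off(79): free voice 2 | voices=[84 67 -]
Op 6: note_off(67): free voice 1 | voices=[84 - -]
Op 7: note_on(81): voice 1 is free -> assigned | voices=[84 81 -]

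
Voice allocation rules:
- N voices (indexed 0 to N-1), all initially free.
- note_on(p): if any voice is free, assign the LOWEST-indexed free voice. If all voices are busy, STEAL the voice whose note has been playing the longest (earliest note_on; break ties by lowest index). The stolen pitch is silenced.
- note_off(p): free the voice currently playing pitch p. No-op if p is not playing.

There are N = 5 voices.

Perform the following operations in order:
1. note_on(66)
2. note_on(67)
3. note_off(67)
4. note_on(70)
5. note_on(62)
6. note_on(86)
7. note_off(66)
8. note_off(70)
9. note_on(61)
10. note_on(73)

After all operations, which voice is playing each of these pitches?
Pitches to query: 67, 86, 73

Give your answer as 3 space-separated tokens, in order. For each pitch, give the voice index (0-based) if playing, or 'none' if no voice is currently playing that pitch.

Op 1: note_on(66): voice 0 is free -> assigned | voices=[66 - - - -]
Op 2: note_on(67): voice 1 is free -> assigned | voices=[66 67 - - -]
Op 3: note_off(67): free voice 1 | voices=[66 - - - -]
Op 4: note_on(70): voice 1 is free -> assigned | voices=[66 70 - - -]
Op 5: note_on(62): voice 2 is free -> assigned | voices=[66 70 62 - -]
Op 6: note_on(86): voice 3 is free -> assigned | voices=[66 70 62 86 -]
Op 7: note_off(66): free voice 0 | voices=[- 70 62 86 -]
Op 8: note_off(70): free voice 1 | voices=[- - 62 86 -]
Op 9: note_on(61): voice 0 is free -> assigned | voices=[61 - 62 86 -]
Op 10: note_on(73): voice 1 is free -> assigned | voices=[61 73 62 86 -]

Answer: none 3 1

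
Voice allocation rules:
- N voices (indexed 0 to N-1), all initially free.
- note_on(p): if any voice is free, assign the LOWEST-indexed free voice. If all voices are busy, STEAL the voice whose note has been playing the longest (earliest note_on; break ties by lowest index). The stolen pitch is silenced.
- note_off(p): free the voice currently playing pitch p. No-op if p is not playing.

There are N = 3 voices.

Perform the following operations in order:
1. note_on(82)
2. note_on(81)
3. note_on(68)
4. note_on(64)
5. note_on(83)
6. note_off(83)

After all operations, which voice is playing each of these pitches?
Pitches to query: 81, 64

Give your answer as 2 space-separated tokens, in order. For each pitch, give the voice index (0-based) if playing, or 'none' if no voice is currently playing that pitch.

Op 1: note_on(82): voice 0 is free -> assigned | voices=[82 - -]
Op 2: note_on(81): voice 1 is free -> assigned | voices=[82 81 -]
Op 3: note_on(68): voice 2 is free -> assigned | voices=[82 81 68]
Op 4: note_on(64): all voices busy, STEAL voice 0 (pitch 82, oldest) -> assign | voices=[64 81 68]
Op 5: note_on(83): all voices busy, STEAL voice 1 (pitch 81, oldest) -> assign | voices=[64 83 68]
Op 6: note_off(83): free voice 1 | voices=[64 - 68]

Answer: none 0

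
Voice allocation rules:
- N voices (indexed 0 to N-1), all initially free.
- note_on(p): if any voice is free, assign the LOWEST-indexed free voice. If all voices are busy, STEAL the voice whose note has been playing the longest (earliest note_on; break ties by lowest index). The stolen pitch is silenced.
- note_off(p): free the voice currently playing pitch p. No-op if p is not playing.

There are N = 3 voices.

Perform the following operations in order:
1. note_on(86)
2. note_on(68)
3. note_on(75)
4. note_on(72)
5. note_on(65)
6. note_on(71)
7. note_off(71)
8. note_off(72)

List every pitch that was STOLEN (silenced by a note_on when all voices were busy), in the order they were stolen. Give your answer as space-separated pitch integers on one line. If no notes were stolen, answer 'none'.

Answer: 86 68 75

Derivation:
Op 1: note_on(86): voice 0 is free -> assigned | voices=[86 - -]
Op 2: note_on(68): voice 1 is free -> assigned | voices=[86 68 -]
Op 3: note_on(75): voice 2 is free -> assigned | voices=[86 68 75]
Op 4: note_on(72): all voices busy, STEAL voice 0 (pitch 86, oldest) -> assign | voices=[72 68 75]
Op 5: note_on(65): all voices busy, STEAL voice 1 (pitch 68, oldest) -> assign | voices=[72 65 75]
Op 6: note_on(71): all voices busy, STEAL voice 2 (pitch 75, oldest) -> assign | voices=[72 65 71]
Op 7: note_off(71): free voice 2 | voices=[72 65 -]
Op 8: note_off(72): free voice 0 | voices=[- 65 -]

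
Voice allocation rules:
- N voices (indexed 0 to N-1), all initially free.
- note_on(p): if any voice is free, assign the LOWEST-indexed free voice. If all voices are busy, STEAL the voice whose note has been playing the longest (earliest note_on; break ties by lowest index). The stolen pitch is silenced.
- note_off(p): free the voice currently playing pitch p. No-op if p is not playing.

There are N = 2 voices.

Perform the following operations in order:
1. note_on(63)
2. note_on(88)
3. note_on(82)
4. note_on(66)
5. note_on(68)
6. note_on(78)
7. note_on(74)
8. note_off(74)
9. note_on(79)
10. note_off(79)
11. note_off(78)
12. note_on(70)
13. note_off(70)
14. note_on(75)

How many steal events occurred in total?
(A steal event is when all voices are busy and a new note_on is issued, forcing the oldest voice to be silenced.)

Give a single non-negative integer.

Answer: 5

Derivation:
Op 1: note_on(63): voice 0 is free -> assigned | voices=[63 -]
Op 2: note_on(88): voice 1 is free -> assigned | voices=[63 88]
Op 3: note_on(82): all voices busy, STEAL voice 0 (pitch 63, oldest) -> assign | voices=[82 88]
Op 4: note_on(66): all voices busy, STEAL voice 1 (pitch 88, oldest) -> assign | voices=[82 66]
Op 5: note_on(68): all voices busy, STEAL voice 0 (pitch 82, oldest) -> assign | voices=[68 66]
Op 6: note_on(78): all voices busy, STEAL voice 1 (pitch 66, oldest) -> assign | voices=[68 78]
Op 7: note_on(74): all voices busy, STEAL voice 0 (pitch 68, oldest) -> assign | voices=[74 78]
Op 8: note_off(74): free voice 0 | voices=[- 78]
Op 9: note_on(79): voice 0 is free -> assigned | voices=[79 78]
Op 10: note_off(79): free voice 0 | voices=[- 78]
Op 11: note_off(78): free voice 1 | voices=[- -]
Op 12: note_on(70): voice 0 is free -> assigned | voices=[70 -]
Op 13: note_off(70): free voice 0 | voices=[- -]
Op 14: note_on(75): voice 0 is free -> assigned | voices=[75 -]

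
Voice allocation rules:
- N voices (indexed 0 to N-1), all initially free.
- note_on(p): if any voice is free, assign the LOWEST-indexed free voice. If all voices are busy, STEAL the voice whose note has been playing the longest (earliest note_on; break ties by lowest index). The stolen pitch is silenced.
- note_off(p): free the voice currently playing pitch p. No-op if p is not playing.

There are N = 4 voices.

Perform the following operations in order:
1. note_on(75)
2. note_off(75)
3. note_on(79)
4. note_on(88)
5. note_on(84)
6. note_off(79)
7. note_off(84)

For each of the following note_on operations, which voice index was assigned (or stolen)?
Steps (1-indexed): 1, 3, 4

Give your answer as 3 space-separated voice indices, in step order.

Answer: 0 0 1

Derivation:
Op 1: note_on(75): voice 0 is free -> assigned | voices=[75 - - -]
Op 2: note_off(75): free voice 0 | voices=[- - - -]
Op 3: note_on(79): voice 0 is free -> assigned | voices=[79 - - -]
Op 4: note_on(88): voice 1 is free -> assigned | voices=[79 88 - -]
Op 5: note_on(84): voice 2 is free -> assigned | voices=[79 88 84 -]
Op 6: note_off(79): free voice 0 | voices=[- 88 84 -]
Op 7: note_off(84): free voice 2 | voices=[- 88 - -]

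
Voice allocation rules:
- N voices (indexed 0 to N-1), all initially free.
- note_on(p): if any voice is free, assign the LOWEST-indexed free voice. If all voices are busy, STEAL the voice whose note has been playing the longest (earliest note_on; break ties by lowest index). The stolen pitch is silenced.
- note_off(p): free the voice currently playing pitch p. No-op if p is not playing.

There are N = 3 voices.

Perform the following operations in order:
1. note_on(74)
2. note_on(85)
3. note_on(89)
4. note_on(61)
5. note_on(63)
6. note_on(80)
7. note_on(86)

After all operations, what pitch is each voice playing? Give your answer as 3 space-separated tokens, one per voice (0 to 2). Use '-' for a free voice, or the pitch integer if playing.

Op 1: note_on(74): voice 0 is free -> assigned | voices=[74 - -]
Op 2: note_on(85): voice 1 is free -> assigned | voices=[74 85 -]
Op 3: note_on(89): voice 2 is free -> assigned | voices=[74 85 89]
Op 4: note_on(61): all voices busy, STEAL voice 0 (pitch 74, oldest) -> assign | voices=[61 85 89]
Op 5: note_on(63): all voices busy, STEAL voice 1 (pitch 85, oldest) -> assign | voices=[61 63 89]
Op 6: note_on(80): all voices busy, STEAL voice 2 (pitch 89, oldest) -> assign | voices=[61 63 80]
Op 7: note_on(86): all voices busy, STEAL voice 0 (pitch 61, oldest) -> assign | voices=[86 63 80]

Answer: 86 63 80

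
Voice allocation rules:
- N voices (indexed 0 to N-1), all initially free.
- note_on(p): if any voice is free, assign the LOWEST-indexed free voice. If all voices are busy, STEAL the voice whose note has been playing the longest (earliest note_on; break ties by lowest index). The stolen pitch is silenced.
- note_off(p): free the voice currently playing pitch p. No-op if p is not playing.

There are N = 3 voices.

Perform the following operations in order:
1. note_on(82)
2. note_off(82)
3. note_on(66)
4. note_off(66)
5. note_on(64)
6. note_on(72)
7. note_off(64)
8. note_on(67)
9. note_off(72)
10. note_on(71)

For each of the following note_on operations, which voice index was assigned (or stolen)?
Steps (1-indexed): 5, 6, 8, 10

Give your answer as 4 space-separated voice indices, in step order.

Answer: 0 1 0 1

Derivation:
Op 1: note_on(82): voice 0 is free -> assigned | voices=[82 - -]
Op 2: note_off(82): free voice 0 | voices=[- - -]
Op 3: note_on(66): voice 0 is free -> assigned | voices=[66 - -]
Op 4: note_off(66): free voice 0 | voices=[- - -]
Op 5: note_on(64): voice 0 is free -> assigned | voices=[64 - -]
Op 6: note_on(72): voice 1 is free -> assigned | voices=[64 72 -]
Op 7: note_off(64): free voice 0 | voices=[- 72 -]
Op 8: note_on(67): voice 0 is free -> assigned | voices=[67 72 -]
Op 9: note_off(72): free voice 1 | voices=[67 - -]
Op 10: note_on(71): voice 1 is free -> assigned | voices=[67 71 -]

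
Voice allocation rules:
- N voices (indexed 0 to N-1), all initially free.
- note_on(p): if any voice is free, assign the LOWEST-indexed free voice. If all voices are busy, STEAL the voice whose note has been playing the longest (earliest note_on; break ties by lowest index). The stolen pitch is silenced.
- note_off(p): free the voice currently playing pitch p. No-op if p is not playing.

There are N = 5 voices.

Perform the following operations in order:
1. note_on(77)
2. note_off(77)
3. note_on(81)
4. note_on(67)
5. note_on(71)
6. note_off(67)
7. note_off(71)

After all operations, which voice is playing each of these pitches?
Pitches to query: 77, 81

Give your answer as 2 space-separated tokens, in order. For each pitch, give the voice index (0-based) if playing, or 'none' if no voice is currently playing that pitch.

Op 1: note_on(77): voice 0 is free -> assigned | voices=[77 - - - -]
Op 2: note_off(77): free voice 0 | voices=[- - - - -]
Op 3: note_on(81): voice 0 is free -> assigned | voices=[81 - - - -]
Op 4: note_on(67): voice 1 is free -> assigned | voices=[81 67 - - -]
Op 5: note_on(71): voice 2 is free -> assigned | voices=[81 67 71 - -]
Op 6: note_off(67): free voice 1 | voices=[81 - 71 - -]
Op 7: note_off(71): free voice 2 | voices=[81 - - - -]

Answer: none 0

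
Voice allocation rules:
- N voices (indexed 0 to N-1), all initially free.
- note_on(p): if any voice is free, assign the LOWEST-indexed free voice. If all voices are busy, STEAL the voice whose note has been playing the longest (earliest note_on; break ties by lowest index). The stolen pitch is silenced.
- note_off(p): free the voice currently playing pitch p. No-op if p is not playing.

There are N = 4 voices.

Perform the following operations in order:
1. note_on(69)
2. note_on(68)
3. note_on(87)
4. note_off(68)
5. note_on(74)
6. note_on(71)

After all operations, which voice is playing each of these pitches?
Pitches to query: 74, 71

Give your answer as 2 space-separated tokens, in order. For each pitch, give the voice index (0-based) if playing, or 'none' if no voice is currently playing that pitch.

Answer: 1 3

Derivation:
Op 1: note_on(69): voice 0 is free -> assigned | voices=[69 - - -]
Op 2: note_on(68): voice 1 is free -> assigned | voices=[69 68 - -]
Op 3: note_on(87): voice 2 is free -> assigned | voices=[69 68 87 -]
Op 4: note_off(68): free voice 1 | voices=[69 - 87 -]
Op 5: note_on(74): voice 1 is free -> assigned | voices=[69 74 87 -]
Op 6: note_on(71): voice 3 is free -> assigned | voices=[69 74 87 71]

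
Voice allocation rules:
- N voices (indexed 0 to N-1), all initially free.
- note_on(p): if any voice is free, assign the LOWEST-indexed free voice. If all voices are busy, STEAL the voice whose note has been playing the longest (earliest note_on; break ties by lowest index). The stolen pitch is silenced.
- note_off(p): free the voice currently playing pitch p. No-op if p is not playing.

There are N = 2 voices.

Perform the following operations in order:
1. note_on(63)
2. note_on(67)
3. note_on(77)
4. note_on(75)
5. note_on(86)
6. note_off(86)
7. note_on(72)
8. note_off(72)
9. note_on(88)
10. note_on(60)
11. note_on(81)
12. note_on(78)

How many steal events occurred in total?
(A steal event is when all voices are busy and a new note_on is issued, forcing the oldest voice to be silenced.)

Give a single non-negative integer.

Answer: 6

Derivation:
Op 1: note_on(63): voice 0 is free -> assigned | voices=[63 -]
Op 2: note_on(67): voice 1 is free -> assigned | voices=[63 67]
Op 3: note_on(77): all voices busy, STEAL voice 0 (pitch 63, oldest) -> assign | voices=[77 67]
Op 4: note_on(75): all voices busy, STEAL voice 1 (pitch 67, oldest) -> assign | voices=[77 75]
Op 5: note_on(86): all voices busy, STEAL voice 0 (pitch 77, oldest) -> assign | voices=[86 75]
Op 6: note_off(86): free voice 0 | voices=[- 75]
Op 7: note_on(72): voice 0 is free -> assigned | voices=[72 75]
Op 8: note_off(72): free voice 0 | voices=[- 75]
Op 9: note_on(88): voice 0 is free -> assigned | voices=[88 75]
Op 10: note_on(60): all voices busy, STEAL voice 1 (pitch 75, oldest) -> assign | voices=[88 60]
Op 11: note_on(81): all voices busy, STEAL voice 0 (pitch 88, oldest) -> assign | voices=[81 60]
Op 12: note_on(78): all voices busy, STEAL voice 1 (pitch 60, oldest) -> assign | voices=[81 78]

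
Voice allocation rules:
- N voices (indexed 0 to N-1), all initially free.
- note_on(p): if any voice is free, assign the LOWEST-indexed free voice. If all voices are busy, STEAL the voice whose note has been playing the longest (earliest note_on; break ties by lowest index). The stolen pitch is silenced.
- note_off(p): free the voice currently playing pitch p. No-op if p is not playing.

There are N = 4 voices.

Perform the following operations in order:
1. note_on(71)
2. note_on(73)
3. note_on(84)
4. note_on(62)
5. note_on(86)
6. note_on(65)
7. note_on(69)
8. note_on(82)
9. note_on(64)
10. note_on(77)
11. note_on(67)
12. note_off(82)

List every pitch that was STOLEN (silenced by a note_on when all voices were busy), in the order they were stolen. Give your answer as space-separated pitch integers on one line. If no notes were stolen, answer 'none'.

Answer: 71 73 84 62 86 65 69

Derivation:
Op 1: note_on(71): voice 0 is free -> assigned | voices=[71 - - -]
Op 2: note_on(73): voice 1 is free -> assigned | voices=[71 73 - -]
Op 3: note_on(84): voice 2 is free -> assigned | voices=[71 73 84 -]
Op 4: note_on(62): voice 3 is free -> assigned | voices=[71 73 84 62]
Op 5: note_on(86): all voices busy, STEAL voice 0 (pitch 71, oldest) -> assign | voices=[86 73 84 62]
Op 6: note_on(65): all voices busy, STEAL voice 1 (pitch 73, oldest) -> assign | voices=[86 65 84 62]
Op 7: note_on(69): all voices busy, STEAL voice 2 (pitch 84, oldest) -> assign | voices=[86 65 69 62]
Op 8: note_on(82): all voices busy, STEAL voice 3 (pitch 62, oldest) -> assign | voices=[86 65 69 82]
Op 9: note_on(64): all voices busy, STEAL voice 0 (pitch 86, oldest) -> assign | voices=[64 65 69 82]
Op 10: note_on(77): all voices busy, STEAL voice 1 (pitch 65, oldest) -> assign | voices=[64 77 69 82]
Op 11: note_on(67): all voices busy, STEAL voice 2 (pitch 69, oldest) -> assign | voices=[64 77 67 82]
Op 12: note_off(82): free voice 3 | voices=[64 77 67 -]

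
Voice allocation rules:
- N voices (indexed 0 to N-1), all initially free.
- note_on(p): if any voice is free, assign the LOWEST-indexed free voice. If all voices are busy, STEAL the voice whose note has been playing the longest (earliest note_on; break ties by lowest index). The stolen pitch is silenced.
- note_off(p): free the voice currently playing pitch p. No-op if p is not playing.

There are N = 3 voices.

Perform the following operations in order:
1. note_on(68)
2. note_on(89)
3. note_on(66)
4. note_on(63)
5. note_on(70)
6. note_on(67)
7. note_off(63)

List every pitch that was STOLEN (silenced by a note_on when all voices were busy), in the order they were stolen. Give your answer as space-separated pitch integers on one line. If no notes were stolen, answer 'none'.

Answer: 68 89 66

Derivation:
Op 1: note_on(68): voice 0 is free -> assigned | voices=[68 - -]
Op 2: note_on(89): voice 1 is free -> assigned | voices=[68 89 -]
Op 3: note_on(66): voice 2 is free -> assigned | voices=[68 89 66]
Op 4: note_on(63): all voices busy, STEAL voice 0 (pitch 68, oldest) -> assign | voices=[63 89 66]
Op 5: note_on(70): all voices busy, STEAL voice 1 (pitch 89, oldest) -> assign | voices=[63 70 66]
Op 6: note_on(67): all voices busy, STEAL voice 2 (pitch 66, oldest) -> assign | voices=[63 70 67]
Op 7: note_off(63): free voice 0 | voices=[- 70 67]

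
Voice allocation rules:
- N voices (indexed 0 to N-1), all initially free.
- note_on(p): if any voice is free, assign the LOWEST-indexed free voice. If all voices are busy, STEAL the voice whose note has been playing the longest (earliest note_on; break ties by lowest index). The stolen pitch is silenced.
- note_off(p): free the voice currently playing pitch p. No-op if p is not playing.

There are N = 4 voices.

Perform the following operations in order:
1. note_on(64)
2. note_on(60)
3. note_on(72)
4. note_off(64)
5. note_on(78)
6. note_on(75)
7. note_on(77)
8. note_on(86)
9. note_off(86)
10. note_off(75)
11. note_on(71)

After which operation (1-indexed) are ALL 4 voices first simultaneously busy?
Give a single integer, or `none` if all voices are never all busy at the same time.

Op 1: note_on(64): voice 0 is free -> assigned | voices=[64 - - -]
Op 2: note_on(60): voice 1 is free -> assigned | voices=[64 60 - -]
Op 3: note_on(72): voice 2 is free -> assigned | voices=[64 60 72 -]
Op 4: note_off(64): free voice 0 | voices=[- 60 72 -]
Op 5: note_on(78): voice 0 is free -> assigned | voices=[78 60 72 -]
Op 6: note_on(75): voice 3 is free -> assigned | voices=[78 60 72 75]
Op 7: note_on(77): all voices busy, STEAL voice 1 (pitch 60, oldest) -> assign | voices=[78 77 72 75]
Op 8: note_on(86): all voices busy, STEAL voice 2 (pitch 72, oldest) -> assign | voices=[78 77 86 75]
Op 9: note_off(86): free voice 2 | voices=[78 77 - 75]
Op 10: note_off(75): free voice 3 | voices=[78 77 - -]
Op 11: note_on(71): voice 2 is free -> assigned | voices=[78 77 71 -]

Answer: 6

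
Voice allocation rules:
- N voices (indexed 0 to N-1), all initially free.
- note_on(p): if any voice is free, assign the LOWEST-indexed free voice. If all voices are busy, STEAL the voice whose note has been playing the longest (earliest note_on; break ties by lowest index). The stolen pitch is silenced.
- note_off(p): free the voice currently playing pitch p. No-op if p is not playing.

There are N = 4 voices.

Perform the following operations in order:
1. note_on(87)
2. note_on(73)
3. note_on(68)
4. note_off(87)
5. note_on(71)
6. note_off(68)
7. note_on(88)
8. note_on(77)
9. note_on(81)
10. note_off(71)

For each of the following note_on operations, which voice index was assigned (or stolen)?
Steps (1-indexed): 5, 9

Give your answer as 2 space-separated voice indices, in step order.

Answer: 0 1

Derivation:
Op 1: note_on(87): voice 0 is free -> assigned | voices=[87 - - -]
Op 2: note_on(73): voice 1 is free -> assigned | voices=[87 73 - -]
Op 3: note_on(68): voice 2 is free -> assigned | voices=[87 73 68 -]
Op 4: note_off(87): free voice 0 | voices=[- 73 68 -]
Op 5: note_on(71): voice 0 is free -> assigned | voices=[71 73 68 -]
Op 6: note_off(68): free voice 2 | voices=[71 73 - -]
Op 7: note_on(88): voice 2 is free -> assigned | voices=[71 73 88 -]
Op 8: note_on(77): voice 3 is free -> assigned | voices=[71 73 88 77]
Op 9: note_on(81): all voices busy, STEAL voice 1 (pitch 73, oldest) -> assign | voices=[71 81 88 77]
Op 10: note_off(71): free voice 0 | voices=[- 81 88 77]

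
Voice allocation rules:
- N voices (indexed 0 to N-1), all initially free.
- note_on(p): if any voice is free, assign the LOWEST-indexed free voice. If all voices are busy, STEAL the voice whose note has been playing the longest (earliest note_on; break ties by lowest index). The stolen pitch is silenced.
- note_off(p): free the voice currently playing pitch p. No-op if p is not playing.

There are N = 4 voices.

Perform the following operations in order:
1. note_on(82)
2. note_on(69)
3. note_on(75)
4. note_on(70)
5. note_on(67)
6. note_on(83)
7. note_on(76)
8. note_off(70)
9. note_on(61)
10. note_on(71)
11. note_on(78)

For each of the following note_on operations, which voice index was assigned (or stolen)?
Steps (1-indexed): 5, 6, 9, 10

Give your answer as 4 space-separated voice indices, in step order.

Answer: 0 1 3 0

Derivation:
Op 1: note_on(82): voice 0 is free -> assigned | voices=[82 - - -]
Op 2: note_on(69): voice 1 is free -> assigned | voices=[82 69 - -]
Op 3: note_on(75): voice 2 is free -> assigned | voices=[82 69 75 -]
Op 4: note_on(70): voice 3 is free -> assigned | voices=[82 69 75 70]
Op 5: note_on(67): all voices busy, STEAL voice 0 (pitch 82, oldest) -> assign | voices=[67 69 75 70]
Op 6: note_on(83): all voices busy, STEAL voice 1 (pitch 69, oldest) -> assign | voices=[67 83 75 70]
Op 7: note_on(76): all voices busy, STEAL voice 2 (pitch 75, oldest) -> assign | voices=[67 83 76 70]
Op 8: note_off(70): free voice 3 | voices=[67 83 76 -]
Op 9: note_on(61): voice 3 is free -> assigned | voices=[67 83 76 61]
Op 10: note_on(71): all voices busy, STEAL voice 0 (pitch 67, oldest) -> assign | voices=[71 83 76 61]
Op 11: note_on(78): all voices busy, STEAL voice 1 (pitch 83, oldest) -> assign | voices=[71 78 76 61]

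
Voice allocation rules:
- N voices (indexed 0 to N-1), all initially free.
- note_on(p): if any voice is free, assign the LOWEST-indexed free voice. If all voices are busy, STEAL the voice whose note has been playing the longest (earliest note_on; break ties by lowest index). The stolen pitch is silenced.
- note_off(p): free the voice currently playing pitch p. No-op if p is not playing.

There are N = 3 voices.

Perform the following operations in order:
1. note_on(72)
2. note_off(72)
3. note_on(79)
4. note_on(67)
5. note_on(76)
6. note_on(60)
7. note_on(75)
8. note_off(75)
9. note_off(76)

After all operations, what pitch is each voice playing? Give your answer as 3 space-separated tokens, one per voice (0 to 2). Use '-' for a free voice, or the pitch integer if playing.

Op 1: note_on(72): voice 0 is free -> assigned | voices=[72 - -]
Op 2: note_off(72): free voice 0 | voices=[- - -]
Op 3: note_on(79): voice 0 is free -> assigned | voices=[79 - -]
Op 4: note_on(67): voice 1 is free -> assigned | voices=[79 67 -]
Op 5: note_on(76): voice 2 is free -> assigned | voices=[79 67 76]
Op 6: note_on(60): all voices busy, STEAL voice 0 (pitch 79, oldest) -> assign | voices=[60 67 76]
Op 7: note_on(75): all voices busy, STEAL voice 1 (pitch 67, oldest) -> assign | voices=[60 75 76]
Op 8: note_off(75): free voice 1 | voices=[60 - 76]
Op 9: note_off(76): free voice 2 | voices=[60 - -]

Answer: 60 - -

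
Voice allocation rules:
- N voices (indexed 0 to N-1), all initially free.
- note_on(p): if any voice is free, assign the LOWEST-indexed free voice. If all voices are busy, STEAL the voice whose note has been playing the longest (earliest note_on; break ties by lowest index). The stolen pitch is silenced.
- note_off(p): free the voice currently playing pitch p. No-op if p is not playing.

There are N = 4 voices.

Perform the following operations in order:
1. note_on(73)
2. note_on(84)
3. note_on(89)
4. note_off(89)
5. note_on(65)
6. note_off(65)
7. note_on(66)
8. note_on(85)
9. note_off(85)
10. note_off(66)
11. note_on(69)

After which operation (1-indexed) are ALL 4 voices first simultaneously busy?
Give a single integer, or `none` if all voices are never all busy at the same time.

Answer: 8

Derivation:
Op 1: note_on(73): voice 0 is free -> assigned | voices=[73 - - -]
Op 2: note_on(84): voice 1 is free -> assigned | voices=[73 84 - -]
Op 3: note_on(89): voice 2 is free -> assigned | voices=[73 84 89 -]
Op 4: note_off(89): free voice 2 | voices=[73 84 - -]
Op 5: note_on(65): voice 2 is free -> assigned | voices=[73 84 65 -]
Op 6: note_off(65): free voice 2 | voices=[73 84 - -]
Op 7: note_on(66): voice 2 is free -> assigned | voices=[73 84 66 -]
Op 8: note_on(85): voice 3 is free -> assigned | voices=[73 84 66 85]
Op 9: note_off(85): free voice 3 | voices=[73 84 66 -]
Op 10: note_off(66): free voice 2 | voices=[73 84 - -]
Op 11: note_on(69): voice 2 is free -> assigned | voices=[73 84 69 -]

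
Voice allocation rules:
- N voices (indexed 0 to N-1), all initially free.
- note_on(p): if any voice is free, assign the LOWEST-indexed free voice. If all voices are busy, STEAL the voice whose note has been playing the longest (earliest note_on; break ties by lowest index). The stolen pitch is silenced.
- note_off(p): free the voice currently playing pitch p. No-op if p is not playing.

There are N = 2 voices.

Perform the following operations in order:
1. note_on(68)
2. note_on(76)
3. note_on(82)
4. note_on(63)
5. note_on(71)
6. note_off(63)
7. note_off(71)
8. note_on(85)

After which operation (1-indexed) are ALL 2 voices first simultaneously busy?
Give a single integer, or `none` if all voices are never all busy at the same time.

Answer: 2

Derivation:
Op 1: note_on(68): voice 0 is free -> assigned | voices=[68 -]
Op 2: note_on(76): voice 1 is free -> assigned | voices=[68 76]
Op 3: note_on(82): all voices busy, STEAL voice 0 (pitch 68, oldest) -> assign | voices=[82 76]
Op 4: note_on(63): all voices busy, STEAL voice 1 (pitch 76, oldest) -> assign | voices=[82 63]
Op 5: note_on(71): all voices busy, STEAL voice 0 (pitch 82, oldest) -> assign | voices=[71 63]
Op 6: note_off(63): free voice 1 | voices=[71 -]
Op 7: note_off(71): free voice 0 | voices=[- -]
Op 8: note_on(85): voice 0 is free -> assigned | voices=[85 -]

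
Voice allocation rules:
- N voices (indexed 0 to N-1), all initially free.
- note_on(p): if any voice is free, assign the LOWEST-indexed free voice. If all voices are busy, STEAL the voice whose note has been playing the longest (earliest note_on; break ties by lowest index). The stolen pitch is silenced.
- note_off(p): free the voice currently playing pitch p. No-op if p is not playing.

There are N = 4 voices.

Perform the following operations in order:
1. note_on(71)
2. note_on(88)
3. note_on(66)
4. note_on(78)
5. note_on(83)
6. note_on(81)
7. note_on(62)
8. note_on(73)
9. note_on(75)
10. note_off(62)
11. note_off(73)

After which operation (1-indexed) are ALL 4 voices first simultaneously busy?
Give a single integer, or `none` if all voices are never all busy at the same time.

Op 1: note_on(71): voice 0 is free -> assigned | voices=[71 - - -]
Op 2: note_on(88): voice 1 is free -> assigned | voices=[71 88 - -]
Op 3: note_on(66): voice 2 is free -> assigned | voices=[71 88 66 -]
Op 4: note_on(78): voice 3 is free -> assigned | voices=[71 88 66 78]
Op 5: note_on(83): all voices busy, STEAL voice 0 (pitch 71, oldest) -> assign | voices=[83 88 66 78]
Op 6: note_on(81): all voices busy, STEAL voice 1 (pitch 88, oldest) -> assign | voices=[83 81 66 78]
Op 7: note_on(62): all voices busy, STEAL voice 2 (pitch 66, oldest) -> assign | voices=[83 81 62 78]
Op 8: note_on(73): all voices busy, STEAL voice 3 (pitch 78, oldest) -> assign | voices=[83 81 62 73]
Op 9: note_on(75): all voices busy, STEAL voice 0 (pitch 83, oldest) -> assign | voices=[75 81 62 73]
Op 10: note_off(62): free voice 2 | voices=[75 81 - 73]
Op 11: note_off(73): free voice 3 | voices=[75 81 - -]

Answer: 4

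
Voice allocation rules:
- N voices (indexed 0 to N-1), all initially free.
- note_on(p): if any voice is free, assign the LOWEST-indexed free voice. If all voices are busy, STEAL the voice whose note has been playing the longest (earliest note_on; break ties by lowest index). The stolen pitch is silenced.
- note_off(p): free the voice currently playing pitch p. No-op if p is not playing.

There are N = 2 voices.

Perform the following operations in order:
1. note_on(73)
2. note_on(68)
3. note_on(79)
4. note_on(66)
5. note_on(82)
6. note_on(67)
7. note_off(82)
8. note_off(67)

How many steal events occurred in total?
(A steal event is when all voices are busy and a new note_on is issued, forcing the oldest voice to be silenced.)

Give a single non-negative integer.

Op 1: note_on(73): voice 0 is free -> assigned | voices=[73 -]
Op 2: note_on(68): voice 1 is free -> assigned | voices=[73 68]
Op 3: note_on(79): all voices busy, STEAL voice 0 (pitch 73, oldest) -> assign | voices=[79 68]
Op 4: note_on(66): all voices busy, STEAL voice 1 (pitch 68, oldest) -> assign | voices=[79 66]
Op 5: note_on(82): all voices busy, STEAL voice 0 (pitch 79, oldest) -> assign | voices=[82 66]
Op 6: note_on(67): all voices busy, STEAL voice 1 (pitch 66, oldest) -> assign | voices=[82 67]
Op 7: note_off(82): free voice 0 | voices=[- 67]
Op 8: note_off(67): free voice 1 | voices=[- -]

Answer: 4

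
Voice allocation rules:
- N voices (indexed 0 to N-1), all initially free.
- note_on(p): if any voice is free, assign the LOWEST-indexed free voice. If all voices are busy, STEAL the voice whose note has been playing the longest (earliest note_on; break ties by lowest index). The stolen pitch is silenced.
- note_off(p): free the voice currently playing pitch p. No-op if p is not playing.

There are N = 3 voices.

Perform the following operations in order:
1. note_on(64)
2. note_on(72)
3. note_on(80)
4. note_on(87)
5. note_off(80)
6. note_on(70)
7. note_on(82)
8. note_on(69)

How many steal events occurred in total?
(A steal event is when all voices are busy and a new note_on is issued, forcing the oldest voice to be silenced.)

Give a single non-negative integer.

Op 1: note_on(64): voice 0 is free -> assigned | voices=[64 - -]
Op 2: note_on(72): voice 1 is free -> assigned | voices=[64 72 -]
Op 3: note_on(80): voice 2 is free -> assigned | voices=[64 72 80]
Op 4: note_on(87): all voices busy, STEAL voice 0 (pitch 64, oldest) -> assign | voices=[87 72 80]
Op 5: note_off(80): free voice 2 | voices=[87 72 -]
Op 6: note_on(70): voice 2 is free -> assigned | voices=[87 72 70]
Op 7: note_on(82): all voices busy, STEAL voice 1 (pitch 72, oldest) -> assign | voices=[87 82 70]
Op 8: note_on(69): all voices busy, STEAL voice 0 (pitch 87, oldest) -> assign | voices=[69 82 70]

Answer: 3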